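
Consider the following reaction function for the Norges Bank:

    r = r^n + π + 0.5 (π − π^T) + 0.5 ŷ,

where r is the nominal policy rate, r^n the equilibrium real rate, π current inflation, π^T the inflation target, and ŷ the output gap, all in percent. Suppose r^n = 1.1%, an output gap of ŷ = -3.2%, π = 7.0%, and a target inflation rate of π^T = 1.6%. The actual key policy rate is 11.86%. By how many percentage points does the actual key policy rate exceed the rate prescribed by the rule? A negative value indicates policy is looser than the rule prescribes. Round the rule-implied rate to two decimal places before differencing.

2.66 pp

r = 1.1 + 7.0 + 0.5 × (7.0 − 1.6) + 0.5 × (-3.2)
   = 1.1 + 7 + 2.7 − 1.6 = 9.20
Deviation = 11.86 − 9.20 = 2.66 pp.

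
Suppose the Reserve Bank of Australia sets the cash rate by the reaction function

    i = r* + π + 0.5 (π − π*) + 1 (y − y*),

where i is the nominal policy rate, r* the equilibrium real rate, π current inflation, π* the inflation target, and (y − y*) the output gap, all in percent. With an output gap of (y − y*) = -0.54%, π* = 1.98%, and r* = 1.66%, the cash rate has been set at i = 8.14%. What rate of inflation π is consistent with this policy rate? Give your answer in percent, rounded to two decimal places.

5.34%

Collecting π: i = r* + (1 + 0.5) π − 0.5 π* + 1 (y − y*)
1.5 π = 8.14 − 1.66 + 0.5 × 1.98 − 1 × (-0.54) = 8.01
π = 8.01 / 1.5 = 5.34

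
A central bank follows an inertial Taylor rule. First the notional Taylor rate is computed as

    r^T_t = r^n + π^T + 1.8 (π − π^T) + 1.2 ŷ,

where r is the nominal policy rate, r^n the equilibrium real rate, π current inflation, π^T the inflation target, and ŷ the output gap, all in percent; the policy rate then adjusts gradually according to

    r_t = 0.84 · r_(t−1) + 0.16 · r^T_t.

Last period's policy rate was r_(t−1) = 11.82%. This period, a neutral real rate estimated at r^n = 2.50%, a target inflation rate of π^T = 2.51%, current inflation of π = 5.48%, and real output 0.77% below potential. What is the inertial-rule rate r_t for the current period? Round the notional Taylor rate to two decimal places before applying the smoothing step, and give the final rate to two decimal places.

Output 0.77% below potential → ŷ = -0.77.
r^T_t = 2.50 + 2.51 + 1.8 × (5.48 − 2.51) + 1.2 × (-0.77)
   = 2.50 + 2.51 + 5.346 − 0.924 = 9.43
r_t = 0.84 × 11.82 + 0.16 × 9.43 = 9.9288 + 1.5088 = 11.44

11.44%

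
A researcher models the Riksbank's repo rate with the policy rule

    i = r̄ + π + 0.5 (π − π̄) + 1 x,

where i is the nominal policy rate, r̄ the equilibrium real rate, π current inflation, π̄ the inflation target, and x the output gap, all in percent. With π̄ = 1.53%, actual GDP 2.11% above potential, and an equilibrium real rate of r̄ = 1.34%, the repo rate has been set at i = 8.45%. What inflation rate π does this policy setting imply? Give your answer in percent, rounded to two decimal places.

Output 2.11% above potential → x = 2.11.
Collecting π: i = r̄ + (1 + 0.5) π − 0.5 π̄ + 1 x
1.5 π = 8.45 − 1.34 + 0.5 × 1.53 − 1 × 2.11 = 5.765
π = 5.765 / 1.5 = 3.84

3.84%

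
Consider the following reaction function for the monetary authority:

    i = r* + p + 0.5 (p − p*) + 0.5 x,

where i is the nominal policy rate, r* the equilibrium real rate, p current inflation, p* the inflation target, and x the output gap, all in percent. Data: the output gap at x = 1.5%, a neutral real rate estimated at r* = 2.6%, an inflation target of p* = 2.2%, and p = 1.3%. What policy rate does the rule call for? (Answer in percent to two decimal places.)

i = 2.6 + 1.3 + 0.5 × (1.3 − 2.2) + 0.5 × 1.5
   = 2.6 + 1.3 − 0.45 + 0.75 = 4.20

4.20%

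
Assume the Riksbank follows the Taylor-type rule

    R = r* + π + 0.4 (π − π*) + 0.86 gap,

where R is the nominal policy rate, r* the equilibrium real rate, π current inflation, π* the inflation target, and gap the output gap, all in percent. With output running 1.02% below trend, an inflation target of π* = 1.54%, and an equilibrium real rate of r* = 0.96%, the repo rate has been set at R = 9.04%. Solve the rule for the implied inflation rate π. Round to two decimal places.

6.84%

Output 1.02% below potential → gap = -1.02.
Collecting π: R = r* + (1 + 0.4) π − 0.4 π* + 0.86 gap
1.4 π = 9.04 − 0.96 + 0.4 × 1.54 − 0.86 × (-1.02) = 9.5732
π = 9.5732 / 1.4 = 6.84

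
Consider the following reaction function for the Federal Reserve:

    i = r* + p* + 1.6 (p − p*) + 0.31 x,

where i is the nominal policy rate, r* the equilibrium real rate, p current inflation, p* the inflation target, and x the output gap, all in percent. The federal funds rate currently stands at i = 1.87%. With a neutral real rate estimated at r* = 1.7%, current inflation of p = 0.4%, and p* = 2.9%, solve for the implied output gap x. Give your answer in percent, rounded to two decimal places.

0.31 x = 1.87 − 1.7 − 2.9 − 1.6 × (0.4 − 2.9) = 1.27
x = 1.27 / 0.31 = 4.10

4.10%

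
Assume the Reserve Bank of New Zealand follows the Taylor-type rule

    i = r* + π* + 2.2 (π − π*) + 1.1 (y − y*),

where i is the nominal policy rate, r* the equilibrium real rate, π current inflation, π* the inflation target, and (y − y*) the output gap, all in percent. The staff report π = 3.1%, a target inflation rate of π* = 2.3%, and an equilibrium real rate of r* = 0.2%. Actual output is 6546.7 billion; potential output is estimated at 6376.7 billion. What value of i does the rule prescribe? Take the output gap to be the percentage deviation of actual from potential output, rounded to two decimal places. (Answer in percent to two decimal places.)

Output gap = 100 × (6546.7 − 6376.7) / 6376.7 = 2.67%.
i = 0.20 + 2.30 + 2.2 × (3.10 − 2.30) + 1.1 × 2.67
   = 0.20 + 2.3 + 1.76 + 2.937 = 7.20

7.20%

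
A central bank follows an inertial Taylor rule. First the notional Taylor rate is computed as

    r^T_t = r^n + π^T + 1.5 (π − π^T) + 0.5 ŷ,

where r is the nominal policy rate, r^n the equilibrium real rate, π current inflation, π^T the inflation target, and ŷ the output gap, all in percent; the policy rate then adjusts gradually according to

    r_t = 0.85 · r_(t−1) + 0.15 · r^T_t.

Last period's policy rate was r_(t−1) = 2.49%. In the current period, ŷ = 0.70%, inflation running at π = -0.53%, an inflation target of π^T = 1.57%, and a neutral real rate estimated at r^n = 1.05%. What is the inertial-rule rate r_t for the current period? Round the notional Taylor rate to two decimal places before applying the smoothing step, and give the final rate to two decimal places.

2.09%

r^T_t = 1.05 + 1.57 + 1.5 × (-0.53 − 1.57) + 0.5 × 0.70
   = 1.05 + 1.57 − 3.15 + 0.35 = -0.18
r_t = 0.85 × 2.49 + 0.15 × (-0.18) = 2.1165 − 0.027 = 2.09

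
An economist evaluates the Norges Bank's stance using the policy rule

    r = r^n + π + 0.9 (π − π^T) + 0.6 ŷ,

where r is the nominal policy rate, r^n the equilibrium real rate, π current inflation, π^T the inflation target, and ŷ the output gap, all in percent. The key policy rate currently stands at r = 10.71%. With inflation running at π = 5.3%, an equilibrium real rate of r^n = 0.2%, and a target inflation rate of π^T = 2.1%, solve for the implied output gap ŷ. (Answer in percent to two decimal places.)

3.88%

0.6 ŷ = 10.71 − 0.2 − 5.3 − 0.9 × (5.3 − 2.1) = 2.33
ŷ = 2.33 / 0.6 = 3.88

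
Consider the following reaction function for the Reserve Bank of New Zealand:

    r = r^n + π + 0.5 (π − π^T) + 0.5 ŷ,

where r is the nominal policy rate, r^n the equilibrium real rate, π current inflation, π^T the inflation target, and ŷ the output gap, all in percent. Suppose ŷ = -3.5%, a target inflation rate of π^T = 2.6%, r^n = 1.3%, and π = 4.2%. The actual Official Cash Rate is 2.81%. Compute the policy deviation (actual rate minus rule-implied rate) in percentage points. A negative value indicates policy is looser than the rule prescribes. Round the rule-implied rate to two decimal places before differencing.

-1.74 pp

r = 1.3 + 4.2 + 0.5 × (4.2 − 2.6) + 0.5 × (-3.5)
   = 1.3 + 4.2 + 0.8 − 1.75 = 4.55
Deviation = 2.81 − 4.55 = -1.74 pp.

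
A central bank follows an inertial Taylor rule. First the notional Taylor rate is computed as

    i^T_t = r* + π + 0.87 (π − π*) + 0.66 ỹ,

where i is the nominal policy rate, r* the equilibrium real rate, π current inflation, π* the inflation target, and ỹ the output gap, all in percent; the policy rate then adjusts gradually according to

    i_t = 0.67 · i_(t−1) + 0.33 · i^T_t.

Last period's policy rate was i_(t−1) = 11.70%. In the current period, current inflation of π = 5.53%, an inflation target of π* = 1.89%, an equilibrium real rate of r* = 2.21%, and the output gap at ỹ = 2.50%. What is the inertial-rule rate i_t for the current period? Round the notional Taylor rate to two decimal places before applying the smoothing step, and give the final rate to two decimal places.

i^T_t = 2.21 + 5.53 + 0.87 × (5.53 − 1.89) + 0.66 × 2.50
   = 2.21 + 5.53 + 3.1668 + 1.65 = 12.56
i_t = 0.67 × 11.70 + 0.33 × 12.56 = 7.839 + 4.1448 = 11.98

11.98%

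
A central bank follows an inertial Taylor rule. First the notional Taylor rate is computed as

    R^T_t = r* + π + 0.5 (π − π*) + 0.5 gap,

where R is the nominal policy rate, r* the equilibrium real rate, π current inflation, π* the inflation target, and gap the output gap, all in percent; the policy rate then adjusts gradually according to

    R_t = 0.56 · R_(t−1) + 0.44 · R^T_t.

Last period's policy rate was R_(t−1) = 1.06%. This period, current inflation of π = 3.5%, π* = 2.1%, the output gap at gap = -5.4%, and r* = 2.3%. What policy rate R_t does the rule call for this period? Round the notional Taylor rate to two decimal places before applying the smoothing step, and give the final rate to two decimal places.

R^T_t = 2.3 + 3.5 + 0.5 × (3.5 − 2.1) + 0.5 × (-5.4)
   = 2.3 + 3.5 + 0.7 − 2.7 = 3.80
R_t = 0.56 × 1.06 + 0.44 × 3.80 = 0.5936 + 1.672 = 2.27

2.27%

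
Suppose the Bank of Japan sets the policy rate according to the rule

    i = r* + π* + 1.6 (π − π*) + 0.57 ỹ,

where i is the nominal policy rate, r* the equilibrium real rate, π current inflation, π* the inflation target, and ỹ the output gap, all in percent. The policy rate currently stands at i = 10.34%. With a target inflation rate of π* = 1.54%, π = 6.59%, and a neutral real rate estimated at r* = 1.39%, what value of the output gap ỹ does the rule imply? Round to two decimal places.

0.57 ỹ = 10.34 − 1.39 − 1.54 − 1.6 × (6.59 − 1.54) = -0.67
ỹ = -0.67 / 0.57 = -1.18

-1.18%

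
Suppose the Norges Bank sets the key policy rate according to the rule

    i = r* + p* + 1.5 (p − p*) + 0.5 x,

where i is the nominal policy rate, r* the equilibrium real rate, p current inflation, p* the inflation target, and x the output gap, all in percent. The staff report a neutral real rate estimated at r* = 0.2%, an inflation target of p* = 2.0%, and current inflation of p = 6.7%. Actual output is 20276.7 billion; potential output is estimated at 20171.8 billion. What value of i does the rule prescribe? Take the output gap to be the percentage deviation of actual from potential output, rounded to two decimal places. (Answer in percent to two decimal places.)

9.51%

Output gap = 100 × (20276.7 − 20171.8) / 20171.8 = 0.52%.
i = 0.20 + 2.00 + 1.5 × (6.70 − 2.00) + 0.5 × 0.52
   = 0.20 + 2 + 7.05 + 0.26 = 9.51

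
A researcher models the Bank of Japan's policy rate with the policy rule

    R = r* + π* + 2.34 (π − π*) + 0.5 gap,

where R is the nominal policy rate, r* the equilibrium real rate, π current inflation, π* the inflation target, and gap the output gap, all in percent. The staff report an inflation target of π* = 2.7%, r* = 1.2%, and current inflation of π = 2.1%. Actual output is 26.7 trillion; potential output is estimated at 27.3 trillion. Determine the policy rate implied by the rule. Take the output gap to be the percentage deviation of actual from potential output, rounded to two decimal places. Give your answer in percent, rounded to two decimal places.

1.40%

Output gap = 100 × (26.7 − 27.3) / 27.3 = -2.20%.
R = 1.20 + 2.70 + 2.34 × (2.10 − 2.70) + 0.5 × (-2.20)
   = 1.20 + 2.7 − 1.404 − 1.1 = 1.40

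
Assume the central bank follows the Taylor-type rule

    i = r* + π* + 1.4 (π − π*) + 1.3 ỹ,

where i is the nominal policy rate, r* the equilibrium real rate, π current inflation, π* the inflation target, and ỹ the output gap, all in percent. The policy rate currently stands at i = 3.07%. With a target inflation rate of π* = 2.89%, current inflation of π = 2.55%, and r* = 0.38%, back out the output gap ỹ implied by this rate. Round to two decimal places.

0.21%

1.3 ỹ = 3.07 − 0.38 − 2.89 − 1.4 × (2.55 − 2.89) = 0.276
ỹ = 0.276 / 1.3 = 0.21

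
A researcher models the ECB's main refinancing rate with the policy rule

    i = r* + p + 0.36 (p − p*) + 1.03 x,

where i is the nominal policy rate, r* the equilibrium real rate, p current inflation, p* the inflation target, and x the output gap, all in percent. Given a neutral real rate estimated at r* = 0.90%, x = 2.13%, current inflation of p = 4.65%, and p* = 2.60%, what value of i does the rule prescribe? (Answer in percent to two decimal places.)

8.48%

i = 0.90 + 4.65 + 0.36 × (4.65 − 2.60) + 1.03 × 2.13
   = 0.90 + 4.65 + 0.738 + 2.1939 = 8.48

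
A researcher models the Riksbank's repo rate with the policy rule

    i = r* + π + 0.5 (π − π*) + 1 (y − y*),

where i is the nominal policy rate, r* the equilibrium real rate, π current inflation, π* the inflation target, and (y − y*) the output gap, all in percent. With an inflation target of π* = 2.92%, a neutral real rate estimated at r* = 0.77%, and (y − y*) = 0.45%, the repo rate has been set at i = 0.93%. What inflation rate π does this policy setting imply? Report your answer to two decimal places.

0.78%

Collecting π: i = r* + (1 + 0.5) π − 0.5 π* + 1 (y − y*)
1.5 π = 0.93 − 0.77 + 0.5 × 2.92 − 1 × 0.45 = 1.17
π = 1.17 / 1.5 = 0.78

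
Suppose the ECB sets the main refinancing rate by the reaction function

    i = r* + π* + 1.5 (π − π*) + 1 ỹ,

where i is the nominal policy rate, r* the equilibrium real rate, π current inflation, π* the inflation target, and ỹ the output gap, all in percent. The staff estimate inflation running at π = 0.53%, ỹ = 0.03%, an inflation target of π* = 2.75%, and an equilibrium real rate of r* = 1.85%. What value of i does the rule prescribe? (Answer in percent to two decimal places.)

1.30%

i = 1.85 + 2.75 + 1.5 × (0.53 − 2.75) + 1 × 0.03
   = 1.85 + 2.75 − 3.33 + 0.03 = 1.30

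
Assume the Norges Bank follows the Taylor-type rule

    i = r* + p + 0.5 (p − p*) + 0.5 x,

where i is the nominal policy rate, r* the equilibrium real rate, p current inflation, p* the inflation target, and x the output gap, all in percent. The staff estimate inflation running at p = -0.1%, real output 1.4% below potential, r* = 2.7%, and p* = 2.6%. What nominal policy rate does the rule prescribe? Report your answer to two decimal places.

Output 1.4% below potential → x = -1.4.
i = 2.7 + (-0.1) + 0.5 × (-0.1 − 2.6) + 0.5 × (-1.4)
   = 2.7 − 0.1 − 1.35 − 0.7 = 0.55

0.55%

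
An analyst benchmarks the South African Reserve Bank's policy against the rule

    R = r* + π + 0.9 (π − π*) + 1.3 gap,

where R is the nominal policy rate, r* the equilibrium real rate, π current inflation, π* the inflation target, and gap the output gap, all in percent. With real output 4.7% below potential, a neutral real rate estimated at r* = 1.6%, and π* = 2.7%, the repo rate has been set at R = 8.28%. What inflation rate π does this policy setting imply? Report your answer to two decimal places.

8.01%

Output 4.7% below potential → gap = -4.7.
Collecting π: R = r* + (1 + 0.9) π − 0.9 π* + 1.3 gap
1.9 π = 8.28 − 1.6 + 0.9 × 2.7 − 1.3 × (-4.7) = 15.22
π = 15.22 / 1.9 = 8.01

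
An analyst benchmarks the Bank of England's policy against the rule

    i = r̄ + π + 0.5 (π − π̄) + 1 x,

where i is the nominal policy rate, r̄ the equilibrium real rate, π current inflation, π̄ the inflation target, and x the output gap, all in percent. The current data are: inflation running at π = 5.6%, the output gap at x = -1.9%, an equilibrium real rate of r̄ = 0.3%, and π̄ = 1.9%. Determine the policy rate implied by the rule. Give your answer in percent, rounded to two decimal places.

5.85%

i = 0.3 + 5.6 + 0.5 × (5.6 − 1.9) + 1 × (-1.9)
   = 0.3 + 5.6 + 1.85 − 1.9 = 5.85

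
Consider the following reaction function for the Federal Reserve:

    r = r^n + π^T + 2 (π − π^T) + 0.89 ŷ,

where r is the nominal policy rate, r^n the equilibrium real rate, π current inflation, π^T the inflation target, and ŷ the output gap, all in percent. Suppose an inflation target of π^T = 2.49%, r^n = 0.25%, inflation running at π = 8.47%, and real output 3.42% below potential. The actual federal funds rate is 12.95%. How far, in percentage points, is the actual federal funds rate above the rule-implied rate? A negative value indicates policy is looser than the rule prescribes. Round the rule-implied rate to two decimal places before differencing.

1.29 pp

Output 3.42% below potential → ŷ = -3.42.
r = 0.25 + 2.49 + 2 × (8.47 − 2.49) + 0.89 × (-3.42)
   = 0.25 + 2.49 + 11.96 − 3.0438 = 11.66
Deviation = 12.95 − 11.66 = 1.29 pp.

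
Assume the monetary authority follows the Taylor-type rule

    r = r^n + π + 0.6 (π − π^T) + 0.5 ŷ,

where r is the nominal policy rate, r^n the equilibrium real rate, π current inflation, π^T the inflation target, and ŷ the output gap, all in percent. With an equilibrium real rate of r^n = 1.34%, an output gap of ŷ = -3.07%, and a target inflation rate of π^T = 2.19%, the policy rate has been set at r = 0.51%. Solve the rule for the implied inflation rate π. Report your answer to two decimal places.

1.26%

Collecting π: r = r^n + (1 + 0.6) π − 0.6 π^T + 0.5 ŷ
1.6 π = 0.51 − 1.34 + 0.6 × 2.19 − 0.5 × (-3.07) = 2.019
π = 2.019 / 1.6 = 1.26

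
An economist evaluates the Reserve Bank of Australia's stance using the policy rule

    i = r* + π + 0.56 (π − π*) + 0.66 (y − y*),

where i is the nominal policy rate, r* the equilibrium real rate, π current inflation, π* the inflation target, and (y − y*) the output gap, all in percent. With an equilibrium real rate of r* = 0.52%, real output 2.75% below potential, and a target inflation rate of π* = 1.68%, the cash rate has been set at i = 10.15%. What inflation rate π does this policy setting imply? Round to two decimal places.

7.94%

Output 2.75% below potential → (y − y*) = -2.75.
Collecting π: i = r* + (1 + 0.56) π − 0.56 π* + 0.66 (y − y*)
1.56 π = 10.15 − 0.52 + 0.56 × 1.68 − 0.66 × (-2.75) = 12.3858
π = 12.3858 / 1.56 = 7.94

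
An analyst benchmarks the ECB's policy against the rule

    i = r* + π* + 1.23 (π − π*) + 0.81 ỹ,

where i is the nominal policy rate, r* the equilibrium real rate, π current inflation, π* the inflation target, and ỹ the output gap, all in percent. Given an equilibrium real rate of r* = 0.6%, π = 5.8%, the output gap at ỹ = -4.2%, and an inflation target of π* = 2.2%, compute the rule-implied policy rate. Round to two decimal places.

i = 0.6 + 2.2 + 1.23 × (5.8 − 2.2) + 0.81 × (-4.2)
   = 0.6 + 2.2 + 4.428 − 3.402 = 3.83

3.83%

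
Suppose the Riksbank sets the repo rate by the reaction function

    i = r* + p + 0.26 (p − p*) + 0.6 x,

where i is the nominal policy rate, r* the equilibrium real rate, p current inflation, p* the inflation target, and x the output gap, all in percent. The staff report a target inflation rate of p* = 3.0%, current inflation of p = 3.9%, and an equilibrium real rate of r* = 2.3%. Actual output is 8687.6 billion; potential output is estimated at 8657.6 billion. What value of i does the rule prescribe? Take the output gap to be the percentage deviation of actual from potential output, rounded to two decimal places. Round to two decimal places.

6.64%

Output gap = 100 × (8687.6 − 8657.6) / 8657.6 = 0.35%.
i = 2.30 + 3.90 + 0.26 × (3.90 − 3.00) + 0.6 × 0.35
   = 2.30 + 3.9 + 0.234 + 0.21 = 6.64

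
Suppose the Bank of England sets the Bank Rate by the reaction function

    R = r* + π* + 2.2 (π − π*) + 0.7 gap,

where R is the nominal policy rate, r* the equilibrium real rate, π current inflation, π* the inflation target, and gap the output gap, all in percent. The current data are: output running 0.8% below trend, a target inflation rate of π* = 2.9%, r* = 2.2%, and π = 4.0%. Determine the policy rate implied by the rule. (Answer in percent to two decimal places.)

Output 0.8% below potential → gap = -0.8.
R = 2.2 + 2.9 + 2.2 × (4.0 − 2.9) + 0.7 × (-0.8)
   = 2.2 + 2.9 + 2.42 − 0.56 = 6.96

6.96%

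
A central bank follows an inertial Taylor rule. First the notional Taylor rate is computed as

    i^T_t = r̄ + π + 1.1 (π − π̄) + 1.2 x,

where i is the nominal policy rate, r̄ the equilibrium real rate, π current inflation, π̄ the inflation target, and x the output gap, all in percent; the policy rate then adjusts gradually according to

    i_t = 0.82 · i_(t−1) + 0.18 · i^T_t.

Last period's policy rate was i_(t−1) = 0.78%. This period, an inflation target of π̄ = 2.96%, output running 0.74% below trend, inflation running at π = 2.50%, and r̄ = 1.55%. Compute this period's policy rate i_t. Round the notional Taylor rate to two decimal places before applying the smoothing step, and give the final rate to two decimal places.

1.12%

Output 0.74% below potential → x = -0.74.
i^T_t = 1.55 + 2.50 + 1.1 × (2.50 − 2.96) + 1.2 × (-0.74)
   = 1.55 + 2.5 − 0.506 − 0.888 = 2.66
i_t = 0.82 × 0.78 + 0.18 × 2.66 = 0.6396 + 0.4788 = 1.12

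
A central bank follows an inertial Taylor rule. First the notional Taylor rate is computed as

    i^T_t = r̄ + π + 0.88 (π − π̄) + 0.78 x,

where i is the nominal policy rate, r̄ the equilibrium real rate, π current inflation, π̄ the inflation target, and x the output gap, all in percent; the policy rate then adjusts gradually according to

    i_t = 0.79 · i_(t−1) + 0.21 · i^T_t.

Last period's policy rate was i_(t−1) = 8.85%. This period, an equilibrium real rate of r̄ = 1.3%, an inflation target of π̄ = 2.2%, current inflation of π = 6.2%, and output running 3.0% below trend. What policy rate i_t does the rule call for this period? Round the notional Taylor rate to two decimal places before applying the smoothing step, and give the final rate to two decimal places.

8.81%

Output 3.0% below potential → x = -3.0.
i^T_t = 1.3 + 6.2 + 0.88 × (6.2 − 2.2) + 0.78 × (-3.0)
   = 1.3 + 6.2 + 3.52 − 2.34 = 8.68
i_t = 0.79 × 8.85 + 0.21 × 8.68 = 6.9915 + 1.8228 = 8.81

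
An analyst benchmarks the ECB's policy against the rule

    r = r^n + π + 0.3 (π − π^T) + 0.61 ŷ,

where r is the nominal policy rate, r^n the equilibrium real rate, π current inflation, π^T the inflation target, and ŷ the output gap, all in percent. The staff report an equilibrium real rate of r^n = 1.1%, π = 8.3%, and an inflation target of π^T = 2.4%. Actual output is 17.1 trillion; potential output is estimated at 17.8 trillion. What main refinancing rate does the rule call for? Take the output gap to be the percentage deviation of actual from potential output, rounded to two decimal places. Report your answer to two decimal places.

8.77%

Output gap = 100 × (17.1 − 17.8) / 17.8 = -3.93%.
r = 1.10 + 8.30 + 0.3 × (8.30 − 2.40) + 0.61 × (-3.93)
   = 1.10 + 8.3 + 1.77 − 2.3973 = 8.77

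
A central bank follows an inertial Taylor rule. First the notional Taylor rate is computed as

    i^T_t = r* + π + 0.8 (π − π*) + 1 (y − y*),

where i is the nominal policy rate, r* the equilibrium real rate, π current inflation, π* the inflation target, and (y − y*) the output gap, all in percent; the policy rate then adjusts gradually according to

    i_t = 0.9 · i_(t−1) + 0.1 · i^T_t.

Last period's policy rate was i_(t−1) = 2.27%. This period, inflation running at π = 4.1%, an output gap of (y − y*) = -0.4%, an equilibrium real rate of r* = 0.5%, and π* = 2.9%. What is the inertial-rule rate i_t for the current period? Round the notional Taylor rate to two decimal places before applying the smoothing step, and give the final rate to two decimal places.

2.56%

i^T_t = 0.5 + 4.1 + 0.8 × (4.1 − 2.9) + 1 × (-0.4)
   = 0.5 + 4.1 + 0.96 − 0.4 = 5.16
i_t = 0.9 × 2.27 + 0.1 × 5.16 = 2.043 + 0.516 = 2.56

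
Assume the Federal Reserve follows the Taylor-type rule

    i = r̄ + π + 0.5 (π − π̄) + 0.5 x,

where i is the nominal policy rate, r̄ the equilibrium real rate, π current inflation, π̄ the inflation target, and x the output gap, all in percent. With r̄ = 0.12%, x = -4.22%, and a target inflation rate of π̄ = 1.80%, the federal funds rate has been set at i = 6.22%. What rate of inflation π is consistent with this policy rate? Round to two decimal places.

6.07%

Collecting π: i = r̄ + (1 + 0.5) π − 0.5 π̄ + 0.5 x
1.5 π = 6.22 − 0.12 + 0.5 × 1.80 − 0.5 × (-4.22) = 9.11
π = 9.11 / 1.5 = 6.07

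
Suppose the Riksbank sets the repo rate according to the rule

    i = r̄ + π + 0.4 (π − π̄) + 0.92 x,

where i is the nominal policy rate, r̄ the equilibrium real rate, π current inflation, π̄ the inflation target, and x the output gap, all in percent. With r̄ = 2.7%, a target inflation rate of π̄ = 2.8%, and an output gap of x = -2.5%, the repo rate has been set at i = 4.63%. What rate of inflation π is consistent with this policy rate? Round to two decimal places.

Collecting π: i = r̄ + (1 + 0.4) π − 0.4 π̄ + 0.92 x
1.4 π = 4.63 − 2.7 + 0.4 × 2.8 − 0.92 × (-2.5) = 5.35
π = 5.35 / 1.4 = 3.82

3.82%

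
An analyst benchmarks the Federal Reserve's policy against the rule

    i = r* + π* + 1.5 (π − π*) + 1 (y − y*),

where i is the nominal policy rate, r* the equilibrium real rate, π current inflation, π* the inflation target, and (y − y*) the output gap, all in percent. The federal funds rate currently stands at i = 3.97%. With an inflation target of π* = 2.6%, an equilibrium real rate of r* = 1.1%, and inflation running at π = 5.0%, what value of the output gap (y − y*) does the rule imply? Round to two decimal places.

1 (y − y*) = 3.97 − 1.1 − 2.6 − 1.5 × (5.0 − 2.6) = -3.33
(y − y*) = -3.33 / 1 = -3.33

-3.33%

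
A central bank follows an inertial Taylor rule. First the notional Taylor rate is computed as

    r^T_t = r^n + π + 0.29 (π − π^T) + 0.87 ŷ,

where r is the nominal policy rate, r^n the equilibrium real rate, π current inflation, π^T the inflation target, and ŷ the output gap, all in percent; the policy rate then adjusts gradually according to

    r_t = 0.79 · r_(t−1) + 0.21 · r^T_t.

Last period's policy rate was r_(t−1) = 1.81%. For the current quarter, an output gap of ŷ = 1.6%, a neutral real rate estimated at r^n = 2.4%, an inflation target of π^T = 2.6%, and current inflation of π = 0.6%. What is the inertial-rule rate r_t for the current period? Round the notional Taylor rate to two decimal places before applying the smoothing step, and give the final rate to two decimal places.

2.23%

r^T_t = 2.4 + 0.6 + 0.29 × (0.6 − 2.6) + 0.87 × 1.6
   = 2.4 + 0.6 − 0.58 + 1.392 = 3.81
r_t = 0.79 × 1.81 + 0.21 × 3.81 = 1.4299 + 0.8001 = 2.23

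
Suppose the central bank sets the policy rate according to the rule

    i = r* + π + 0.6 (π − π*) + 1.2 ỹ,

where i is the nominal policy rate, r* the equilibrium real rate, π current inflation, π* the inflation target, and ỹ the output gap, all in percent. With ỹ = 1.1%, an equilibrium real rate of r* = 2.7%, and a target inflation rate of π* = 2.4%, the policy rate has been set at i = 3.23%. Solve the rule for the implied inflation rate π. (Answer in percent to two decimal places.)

0.41%

Collecting π: i = r* + (1 + 0.6) π − 0.6 π* + 1.2 ỹ
1.6 π = 3.23 − 2.7 + 0.6 × 2.4 − 1.2 × 1.1 = 0.65
π = 0.65 / 1.6 = 0.41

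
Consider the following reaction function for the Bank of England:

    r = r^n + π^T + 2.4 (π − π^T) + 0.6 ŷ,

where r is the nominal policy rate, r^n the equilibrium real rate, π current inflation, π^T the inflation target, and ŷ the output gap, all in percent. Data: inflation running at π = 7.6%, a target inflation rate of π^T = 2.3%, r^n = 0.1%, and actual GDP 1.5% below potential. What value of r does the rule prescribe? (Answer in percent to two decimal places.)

14.22%

Output 1.5% below potential → ŷ = -1.5.
r = 0.1 + 2.3 + 2.4 × (7.6 − 2.3) + 0.6 × (-1.5)
   = 0.1 + 2.3 + 12.72 − 0.9 = 14.22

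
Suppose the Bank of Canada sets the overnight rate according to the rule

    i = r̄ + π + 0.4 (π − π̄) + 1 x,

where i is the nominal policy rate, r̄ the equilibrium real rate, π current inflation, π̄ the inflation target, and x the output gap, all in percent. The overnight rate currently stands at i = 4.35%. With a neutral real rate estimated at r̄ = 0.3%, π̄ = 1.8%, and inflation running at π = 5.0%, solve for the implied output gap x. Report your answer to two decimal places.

1 x = 4.35 − 0.3 − 5.0 − 0.4 × (5.0 − 1.8) = -2.23
x = -2.23 / 1 = -2.23

-2.23%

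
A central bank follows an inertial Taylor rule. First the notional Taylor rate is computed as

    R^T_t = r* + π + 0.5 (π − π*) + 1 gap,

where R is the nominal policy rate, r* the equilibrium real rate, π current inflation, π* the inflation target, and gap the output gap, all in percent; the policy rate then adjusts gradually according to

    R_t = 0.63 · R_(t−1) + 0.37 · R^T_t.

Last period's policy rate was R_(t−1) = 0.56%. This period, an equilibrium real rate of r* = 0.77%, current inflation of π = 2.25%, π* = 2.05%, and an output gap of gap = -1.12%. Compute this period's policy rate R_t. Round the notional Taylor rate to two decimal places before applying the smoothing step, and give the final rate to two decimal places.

R^T_t = 0.77 + 2.25 + 0.5 × (2.25 − 2.05) + 1 × (-1.12)
   = 0.77 + 2.25 + 0.1 − 1.12 = 2.00
R_t = 0.63 × 0.56 + 0.37 × 2.00 = 0.3528 + 0.74 = 1.09

1.09%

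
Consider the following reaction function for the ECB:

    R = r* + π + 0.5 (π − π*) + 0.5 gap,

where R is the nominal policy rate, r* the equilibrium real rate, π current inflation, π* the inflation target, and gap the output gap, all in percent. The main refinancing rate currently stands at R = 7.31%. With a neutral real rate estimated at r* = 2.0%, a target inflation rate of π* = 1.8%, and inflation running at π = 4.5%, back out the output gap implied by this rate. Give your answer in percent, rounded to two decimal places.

-1.08%

0.5 gap = 7.31 − 2.0 − 4.5 − 0.5 × (4.5 − 1.8) = -0.54
gap = -0.54 / 0.5 = -1.08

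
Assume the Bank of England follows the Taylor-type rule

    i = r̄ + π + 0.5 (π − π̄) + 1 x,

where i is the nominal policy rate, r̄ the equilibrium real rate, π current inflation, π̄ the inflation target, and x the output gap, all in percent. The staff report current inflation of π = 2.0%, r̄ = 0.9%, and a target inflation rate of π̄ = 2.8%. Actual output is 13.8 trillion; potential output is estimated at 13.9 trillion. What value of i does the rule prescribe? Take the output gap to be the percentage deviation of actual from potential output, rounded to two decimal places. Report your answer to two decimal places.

Output gap = 100 × (13.8 − 13.9) / 13.9 = -0.72%.
i = 0.90 + 2.00 + 0.5 × (2.00 − 2.80) + 1 × (-0.72)
   = 0.90 + 2 − 0.4 − 0.72 = 1.78

1.78%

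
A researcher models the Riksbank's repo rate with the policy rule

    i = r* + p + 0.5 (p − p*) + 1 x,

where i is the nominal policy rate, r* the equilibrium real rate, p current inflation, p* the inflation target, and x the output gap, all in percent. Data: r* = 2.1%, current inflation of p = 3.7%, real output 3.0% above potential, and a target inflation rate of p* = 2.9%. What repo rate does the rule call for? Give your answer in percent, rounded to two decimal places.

Output 3.0% above potential → x = 3.0.
i = 2.1 + 3.7 + 0.5 × (3.7 − 2.9) + 1 × 3.0
   = 2.1 + 3.7 + 0.4 + 3 = 9.20

9.20%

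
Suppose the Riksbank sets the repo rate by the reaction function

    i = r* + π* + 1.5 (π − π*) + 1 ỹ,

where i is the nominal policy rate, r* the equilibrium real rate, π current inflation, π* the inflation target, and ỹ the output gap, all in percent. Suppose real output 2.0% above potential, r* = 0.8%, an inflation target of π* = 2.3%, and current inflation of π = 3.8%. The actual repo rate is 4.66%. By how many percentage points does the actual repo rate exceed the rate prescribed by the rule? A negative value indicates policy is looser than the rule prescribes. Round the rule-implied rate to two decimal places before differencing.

-2.69 pp

Output 2.0% above potential → ỹ = 2.0.
i = 0.8 + 2.3 + 1.5 × (3.8 − 2.3) + 1 × 2.0
   = 0.8 + 2.3 + 2.25 + 2 = 7.35
Deviation = 4.66 − 7.35 = -2.69 pp.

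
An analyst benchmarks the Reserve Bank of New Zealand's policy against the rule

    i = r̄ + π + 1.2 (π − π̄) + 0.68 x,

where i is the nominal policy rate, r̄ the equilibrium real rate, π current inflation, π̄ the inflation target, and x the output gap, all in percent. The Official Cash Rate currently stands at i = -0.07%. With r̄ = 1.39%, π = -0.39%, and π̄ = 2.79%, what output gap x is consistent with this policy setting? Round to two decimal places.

0.68 x = -0.07 − 1.39 − (-0.39) − 1.2 × ((-0.39) − 2.79) = 2.746
x = 2.746 / 0.68 = 4.04

4.04%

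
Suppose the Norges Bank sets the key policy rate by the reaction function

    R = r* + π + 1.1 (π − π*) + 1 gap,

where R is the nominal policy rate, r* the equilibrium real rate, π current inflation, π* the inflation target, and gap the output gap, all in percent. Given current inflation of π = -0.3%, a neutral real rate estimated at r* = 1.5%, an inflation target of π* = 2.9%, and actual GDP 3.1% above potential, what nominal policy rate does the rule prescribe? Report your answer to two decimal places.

0.78%

Output 3.1% above potential → gap = 3.1.
R = 1.5 + (-0.3) + 1.1 × (-0.3 − 2.9) + 1 × 3.1
   = 1.5 − 0.3 − 3.52 + 3.1 = 0.78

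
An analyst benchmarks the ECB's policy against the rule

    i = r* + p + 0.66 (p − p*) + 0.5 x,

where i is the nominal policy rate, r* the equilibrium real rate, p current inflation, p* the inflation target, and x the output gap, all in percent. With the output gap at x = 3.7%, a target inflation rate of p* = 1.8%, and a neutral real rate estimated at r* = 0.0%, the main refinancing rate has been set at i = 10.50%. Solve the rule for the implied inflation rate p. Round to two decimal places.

5.93%

Collecting p: i = r* + (1 + 0.66) p − 0.66 p* + 0.5 x
1.66 p = 10.50 − 0.0 + 0.66 × 1.8 − 0.5 × 3.7 = 9.838
p = 9.838 / 1.66 = 5.93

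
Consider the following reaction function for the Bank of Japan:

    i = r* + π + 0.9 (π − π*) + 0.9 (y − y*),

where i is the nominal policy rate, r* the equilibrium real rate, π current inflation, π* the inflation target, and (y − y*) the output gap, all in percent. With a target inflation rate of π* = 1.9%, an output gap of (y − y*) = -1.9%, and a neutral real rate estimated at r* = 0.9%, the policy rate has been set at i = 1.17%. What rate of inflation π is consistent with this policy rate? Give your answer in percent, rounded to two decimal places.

1.94%

Collecting π: i = r* + (1 + 0.9) π − 0.9 π* + 0.9 (y − y*)
1.9 π = 1.17 − 0.9 + 0.9 × 1.9 − 0.9 × (-1.9) = 3.69
π = 3.69 / 1.9 = 1.94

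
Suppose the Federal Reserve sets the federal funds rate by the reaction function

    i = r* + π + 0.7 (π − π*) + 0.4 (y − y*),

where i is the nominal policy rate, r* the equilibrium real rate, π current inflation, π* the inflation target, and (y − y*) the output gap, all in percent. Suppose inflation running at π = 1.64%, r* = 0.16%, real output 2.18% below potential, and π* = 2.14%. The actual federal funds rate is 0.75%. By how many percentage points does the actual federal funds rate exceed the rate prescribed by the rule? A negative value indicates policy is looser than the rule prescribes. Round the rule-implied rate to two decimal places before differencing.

0.17 pp

Output 2.18% below potential → (y − y*) = -2.18.
i = 0.16 + 1.64 + 0.7 × (1.64 − 2.14) + 0.4 × (-2.18)
   = 0.16 + 1.64 − 0.35 − 0.872 = 0.58
Deviation = 0.75 − 0.58 = 0.17 pp.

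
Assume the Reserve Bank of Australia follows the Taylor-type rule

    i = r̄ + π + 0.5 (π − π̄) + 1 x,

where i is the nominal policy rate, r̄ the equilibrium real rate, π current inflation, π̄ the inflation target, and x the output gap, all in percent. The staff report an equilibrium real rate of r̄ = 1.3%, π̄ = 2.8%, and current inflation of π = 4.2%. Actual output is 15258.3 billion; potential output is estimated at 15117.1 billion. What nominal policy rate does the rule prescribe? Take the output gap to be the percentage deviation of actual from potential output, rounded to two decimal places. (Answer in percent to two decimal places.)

7.13%

Output gap = 100 × (15258.3 − 15117.1) / 15117.1 = 0.93%.
i = 1.30 + 4.20 + 0.5 × (4.20 − 2.80) + 1 × 0.93
   = 1.30 + 4.2 + 0.7 + 0.93 = 7.13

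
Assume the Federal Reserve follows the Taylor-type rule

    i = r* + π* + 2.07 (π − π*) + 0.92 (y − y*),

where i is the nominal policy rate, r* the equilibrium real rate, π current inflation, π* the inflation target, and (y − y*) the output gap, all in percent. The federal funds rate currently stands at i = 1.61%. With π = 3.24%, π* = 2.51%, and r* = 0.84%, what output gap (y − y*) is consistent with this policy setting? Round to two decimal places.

-3.53%

0.92 (y − y*) = 1.61 − 0.84 − 2.51 − 2.07 × (3.24 − 2.51) = -3.2511
(y − y*) = -3.2511 / 0.92 = -3.53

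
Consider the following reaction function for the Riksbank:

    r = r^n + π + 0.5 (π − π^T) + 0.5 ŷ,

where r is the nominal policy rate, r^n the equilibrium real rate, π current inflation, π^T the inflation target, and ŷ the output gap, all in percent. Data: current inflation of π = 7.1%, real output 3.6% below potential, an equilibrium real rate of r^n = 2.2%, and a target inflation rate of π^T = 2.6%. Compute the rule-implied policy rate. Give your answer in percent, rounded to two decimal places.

Output 3.6% below potential → ŷ = -3.6.
r = 2.2 + 7.1 + 0.5 × (7.1 − 2.6) + 0.5 × (-3.6)
   = 2.2 + 7.1 + 2.25 − 1.8 = 9.75

9.75%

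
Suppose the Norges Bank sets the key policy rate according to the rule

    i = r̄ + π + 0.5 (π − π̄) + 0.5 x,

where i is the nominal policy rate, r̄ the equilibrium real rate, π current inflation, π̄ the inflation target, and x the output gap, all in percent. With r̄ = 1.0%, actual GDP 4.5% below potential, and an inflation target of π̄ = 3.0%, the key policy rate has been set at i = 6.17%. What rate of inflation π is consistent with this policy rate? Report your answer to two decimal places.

Output 4.5% below potential → x = -4.5.
Collecting π: i = r̄ + (1 + 0.5) π − 0.5 π̄ + 0.5 x
1.5 π = 6.17 − 1.0 + 0.5 × 3.0 − 0.5 × (-4.5) = 8.92
π = 8.92 / 1.5 = 5.95

5.95%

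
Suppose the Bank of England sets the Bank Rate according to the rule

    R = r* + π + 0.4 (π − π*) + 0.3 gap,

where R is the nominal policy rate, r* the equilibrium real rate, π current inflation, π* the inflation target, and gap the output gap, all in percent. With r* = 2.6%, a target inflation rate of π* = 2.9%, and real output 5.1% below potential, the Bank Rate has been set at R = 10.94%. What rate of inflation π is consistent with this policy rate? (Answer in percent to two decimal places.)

7.88%

Output 5.1% below potential → gap = -5.1.
Collecting π: R = r* + (1 + 0.4) π − 0.4 π* + 0.3 gap
1.4 π = 10.94 − 2.6 + 0.4 × 2.9 − 0.3 × (-5.1) = 11.03
π = 11.03 / 1.4 = 7.88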